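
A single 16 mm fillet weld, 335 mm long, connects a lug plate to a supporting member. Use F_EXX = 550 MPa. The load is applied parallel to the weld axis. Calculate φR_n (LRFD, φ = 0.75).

φR_n ≈ 938 kN

Effective throat t_e = 0.707 × 16 = 11.31 mm.
Total length L = 335 mm; A_we = 11.31 × 335 = 3790 mm².
F_nw = 0.6 F_EXX = 0.6 × 550 = 330 MPa.
φR_n = 0.75 × 330 × 3790 × 10⁻³ = 937.9 kN.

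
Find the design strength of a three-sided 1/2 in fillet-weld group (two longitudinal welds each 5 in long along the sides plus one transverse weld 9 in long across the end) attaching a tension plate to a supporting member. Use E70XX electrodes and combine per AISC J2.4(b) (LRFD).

E70XX → F_EXX = 70 ksi.
t_e = 0.707 × 0.5 = 0.3535 in.
R_nwl = 0.6 × 70 × 0.3535 × 10 = 148.5 kips (longitudinal, 2 welds).
R_nwt = 0.6 × 70 × 0.3535 × 9 = 133.6 kips (transverse, base value).
(i) R_nwl + R_nwt = 282.1 kips; (ii) 0.85 R_nwl + 1.5 R_nwt = 326.6 kips.
R_n = max = 326.6 kips [governs: (ii)]; φR_n = 245 kips.

φR_n ≈ 245 kips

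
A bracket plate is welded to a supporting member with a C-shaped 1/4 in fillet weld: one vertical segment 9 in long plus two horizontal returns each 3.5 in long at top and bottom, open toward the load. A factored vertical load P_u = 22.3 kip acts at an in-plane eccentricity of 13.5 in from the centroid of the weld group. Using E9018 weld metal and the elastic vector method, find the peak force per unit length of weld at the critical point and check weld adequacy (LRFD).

f_max ≈ 7.96 kip/in; NOT adequate

E90XX → F_EXX = 90 ksi.
Total weld length L_w = 16 in. Treat welds as unit-width lines.
Centroid: x̄ = 2×3.5×1.75 / 16 = 0.7656 in from the vertical weld.
Polar moment about centroid: J = I_x + I_y = [9³/12 + 2×3.5×4.5²] + [9×0.7656² + 2(3.5³/12 + 3.5×0.9844²)] = 221.7 in³.
Direct shear f_v = P/L_w = 22.3 / 16 = 1.394 kip/in (vertical).
Torsion M = P·e = 22.3 × 13.5 = 301.05 kip·in.
Critical point at (x, y) = (2.734, 4.5) from centroid. f_tx = M·y/J = 6.111 kip/in; f_ty = M·x/J = 3.713 kip/in.
Resultant f_max = √[f_tx² + (f_v + f_ty)²] = √[6.111² + (1.394 + 3.713)²] = 7.963 kip/in.
Capacity per unit length: φr_n = 0.75 × 0.6 × 90 × (0.707 × 0.25) = 7.158 kip/in.
7.963 > 7.158 → NOT adequate.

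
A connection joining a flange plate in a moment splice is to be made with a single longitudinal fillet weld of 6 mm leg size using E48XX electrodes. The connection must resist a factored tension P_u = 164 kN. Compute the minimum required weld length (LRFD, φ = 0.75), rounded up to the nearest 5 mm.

E48XX → F_EXX = 480 MPa.
Throat t_e = 0.707 × 6 = 4.242 mm.
φr_n = 0.75 × 0.6 × 480 × 4.242 × 10⁻³ = 0.9163 kN/mm.
L_req = P_u / φr_n = 164 / 0.9163 = 179 mm total.
Round up → use L = 180 mm.

L = 180 mm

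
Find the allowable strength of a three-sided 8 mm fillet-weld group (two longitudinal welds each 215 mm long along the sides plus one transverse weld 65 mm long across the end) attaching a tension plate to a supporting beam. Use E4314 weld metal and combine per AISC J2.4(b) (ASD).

E43XX → F_EXX = 430 MPa.
t_e = 0.707 × 8 = 5.656 mm.
R_nwl = 0.6 × 430 × 5.656 × 430 × 10⁻³ = 627.5 kN (longitudinal, 2 welds).
R_nwt = 0.6 × 430 × 5.656 × 65 × 10⁻³ = 94.85 kN (transverse, base value).
(i) R_nwl + R_nwt = 722.3 kN; (ii) 0.85 R_nwl + 1.5 R_nwt = 675.6 kN.
R_n = max = 722.3 kN [governs: (i)]; R_n/Ω = 361.2 kN.

R_n/Ω ≈ 361 kN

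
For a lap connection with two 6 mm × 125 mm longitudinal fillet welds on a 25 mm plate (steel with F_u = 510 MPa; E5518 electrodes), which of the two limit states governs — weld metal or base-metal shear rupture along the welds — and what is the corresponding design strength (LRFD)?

E55XX → F_EXX = 550 MPa.
t_e = 0.707 × 6 = 4.242 mm; L = 250 mm.
Weld metal: φR_n = 0.75 × 0.6 × 550 × 4.242 × 250 × 10⁻³ = 262.5 kN.
Base metal (shear rupture): φR_n = 0.75 × 0.6 × 510 × 25 × 250 × 10⁻³ = 1434 kN.
Governing: weld metal.

φR_n ≈ 262 kN (weld metal governs)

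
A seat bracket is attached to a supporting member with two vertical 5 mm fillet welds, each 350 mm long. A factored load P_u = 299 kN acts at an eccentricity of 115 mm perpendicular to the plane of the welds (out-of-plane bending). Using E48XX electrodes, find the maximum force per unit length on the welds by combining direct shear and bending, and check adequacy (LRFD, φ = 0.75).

E48XX → F_EXX = 480 MPa.
L_w = 2 × 350 = 700 mm; section modulus (unit throat) S = 2 × L²/6 = 40830 mm².
Direct shear f_v = P/L_w = 299×10³/700 = 427.1 N/mm.
Moment M = P × e = 299×10³ × 115 = 34385000 N·mm; bending f_b = M/S = 842.1 N/mm.
f_max = √(f_v² + f_b²) = √(427.1² + 842.1²) = 944.2 N/mm.
φr_n = 0.75 × 0.6 × 480 × (0.707 × 5) = 763.6 N/mm → NOT adequate.

f_max ≈ 944 N/mm; NOT adequate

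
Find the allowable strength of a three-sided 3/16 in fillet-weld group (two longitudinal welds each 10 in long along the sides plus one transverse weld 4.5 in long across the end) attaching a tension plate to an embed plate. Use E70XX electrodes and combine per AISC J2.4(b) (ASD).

R_n/Ω ≈ 68.2 kips

E70XX → F_EXX = 70 ksi.
t_e = 0.707 × 0.1875 = 0.1326 in.
R_nwl = 0.6 × 70 × 0.1326 × 20 = 111.4 kips (longitudinal, 2 welds).
R_nwt = 0.6 × 70 × 0.1326 × 4.5 = 25.05 kips (transverse, base value).
(i) R_nwl + R_nwt = 136.4 kips; (ii) 0.85 R_nwl + 1.5 R_nwt = 132.2 kips.
R_n = max = 136.4 kips [governs: (i)]; R_n/Ω = 68.2 kips.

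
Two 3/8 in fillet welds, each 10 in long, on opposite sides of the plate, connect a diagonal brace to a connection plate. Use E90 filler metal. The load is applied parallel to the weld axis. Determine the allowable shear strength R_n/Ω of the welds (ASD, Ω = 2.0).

R_n/Ω ≈ 143 kip

E90XX → F_EXX = 90 ksi.
Effective throat t_e = 0.707 × 0.375 = 0.2651 in.
Total length L = 20 in; A_we = 0.2651 × 20 = 5.303 in².
F_nw = 0.6 F_EXX = 0.6 × 90 = 54 ksi.
R_n = 54 × 5.303 = 286.3 kip; R_n/Ω = 286.3/2.0 = 143.2 kip.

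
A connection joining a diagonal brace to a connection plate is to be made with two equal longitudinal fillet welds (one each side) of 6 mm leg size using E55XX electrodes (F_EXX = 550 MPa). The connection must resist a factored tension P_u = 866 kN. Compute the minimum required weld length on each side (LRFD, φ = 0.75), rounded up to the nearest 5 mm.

Throat t_e = 0.707 × 6 = 4.242 mm.
φr_n = 0.75 × 0.6 × 550 × 4.242 × 10⁻³ = 1.05 kN/mm.
L_req = P_u / φr_n = 866 / 1.05 = 824.8 mm total.
Per side: 824.8 / 2 = 412.4 mm.
Round up → use L = 415 mm on each side.

L = 415 mm on each side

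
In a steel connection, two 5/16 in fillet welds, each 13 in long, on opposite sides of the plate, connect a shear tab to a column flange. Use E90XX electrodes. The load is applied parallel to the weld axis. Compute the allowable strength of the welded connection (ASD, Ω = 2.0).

R_n/Ω ≈ 155 kips

E90XX → F_EXX = 90 ksi.
Effective throat t_e = 0.707 × 0.3125 = 0.2209 in.
Total length L = 26 in; A_we = 0.2209 × 26 = 5.744 in².
F_nw = 0.6 F_EXX = 0.6 × 90 = 54 ksi.
R_n = 54 × 5.744 = 310.2 kips; R_n/Ω = 310.2/2.0 = 155.1 kips.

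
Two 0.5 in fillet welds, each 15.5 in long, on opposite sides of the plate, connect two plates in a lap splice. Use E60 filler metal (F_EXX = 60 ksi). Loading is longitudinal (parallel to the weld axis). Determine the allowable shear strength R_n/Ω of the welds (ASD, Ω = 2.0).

Effective throat t_e = 0.707 × 0.5 = 0.3535 in.
Total length L = 31 in; A_we = 0.3535 × 31 = 10.96 in².
F_nw = 0.6 F_EXX = 0.6 × 60 = 36 ksi.
R_n = 36 × 10.96 = 394.5 kip; R_n/Ω = 394.5/2.0 = 197.3 kip.

R_n/Ω ≈ 197 kip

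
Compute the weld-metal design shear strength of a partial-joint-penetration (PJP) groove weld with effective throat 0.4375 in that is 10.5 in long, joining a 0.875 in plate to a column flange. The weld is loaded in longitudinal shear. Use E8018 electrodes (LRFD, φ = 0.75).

φR_n ≈ 165 kip

E80XX → F_EXX = 80 ksi.
Effective throat (given) t_e = 0.4375 in.
A_we = 0.4375 × 10.5 = 4.594 in².
F_nw = 0.6 F_EXX = 48 ksi.
φR_n = 0.75 × 48 × 4.594 = 165.4 kip.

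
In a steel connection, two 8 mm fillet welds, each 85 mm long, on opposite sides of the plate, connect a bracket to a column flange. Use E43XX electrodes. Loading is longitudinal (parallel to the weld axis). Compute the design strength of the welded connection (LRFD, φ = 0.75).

φR_n ≈ 186 kN

E43XX → F_EXX = 430 MPa.
Effective throat t_e = 0.707 × 8 = 5.656 mm.
Total length L = 170 mm; A_we = 5.656 × 170 = 961.5 mm².
F_nw = 0.6 F_EXX = 0.6 × 430 = 258 MPa.
φR_n = 0.75 × 258 × 961.5 × 10⁻³ = 186.1 kN.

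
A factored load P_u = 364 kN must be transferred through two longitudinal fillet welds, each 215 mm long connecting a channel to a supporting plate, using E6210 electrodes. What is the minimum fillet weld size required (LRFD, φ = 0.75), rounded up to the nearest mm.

w = 5 mm

E62XX → F_EXX = 620 MPa.
Total weld length L = 430 mm.
Required throat t_e = P_u / (φ × 0.6 F_EXX × L) = 364 / (0.75 × 0.6 × 620 × 430 × 10⁻³) = 3.034 mm.
Required leg w = t_e / 0.707 = 4.292 mm → use 5 mm.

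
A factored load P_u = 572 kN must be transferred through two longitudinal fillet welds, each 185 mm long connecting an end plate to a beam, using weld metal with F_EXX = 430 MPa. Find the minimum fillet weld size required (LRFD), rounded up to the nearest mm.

w = 12 mm

Total weld length L = 370 mm.
Required throat t_e = P_u / (φ × 0.6 F_EXX × L) = 572 / (0.75 × 0.6 × 430 × 370 × 10⁻³) = 7.989 mm.
Required leg w = t_e / 0.707 = 11.3 mm → use 12 mm.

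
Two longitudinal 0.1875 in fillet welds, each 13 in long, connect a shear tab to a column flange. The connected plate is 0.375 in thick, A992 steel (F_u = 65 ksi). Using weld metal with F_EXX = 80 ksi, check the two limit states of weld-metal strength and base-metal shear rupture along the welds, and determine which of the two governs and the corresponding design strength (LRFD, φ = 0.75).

φR_n ≈ 124 kips (weld metal governs)

t_e = 0.707 × 0.1875 = 0.1326 in; L = 26 in.
Weld metal: φR_n = 0.75 × 0.6 × 80 × 0.1326 × 26 = 124.1 kips.
Base metal (shear rupture): φR_n = 0.75 × 0.6 × 65 × 0.375 × 26 = 285.2 kips.
Governing: weld metal.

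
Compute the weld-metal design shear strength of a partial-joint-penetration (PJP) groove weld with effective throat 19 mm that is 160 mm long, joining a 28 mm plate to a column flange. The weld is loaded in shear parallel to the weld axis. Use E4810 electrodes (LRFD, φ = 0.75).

φR_n ≈ 657 kN

E48XX → F_EXX = 480 MPa.
Effective throat (given) t_e = 19 mm.
A_we = 19 × 160 = 3040 mm².
F_nw = 0.6 F_EXX = 288 MPa.
φR_n = 0.75 × 288 × 3040 × 10⁻³ = 656.6 kN.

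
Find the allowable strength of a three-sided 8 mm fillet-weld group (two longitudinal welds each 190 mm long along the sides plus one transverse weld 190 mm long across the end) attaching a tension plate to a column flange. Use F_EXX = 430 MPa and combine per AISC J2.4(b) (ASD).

t_e = 0.707 × 8 = 5.656 mm.
R_nwl = 0.6 × 430 × 5.656 × 380 × 10⁻³ = 554.5 kN (longitudinal, 2 welds).
R_nwt = 0.6 × 430 × 5.656 × 190 × 10⁻³ = 277.3 kN (transverse, base value).
(i) R_nwl + R_nwt = 831.8 kN; (ii) 0.85 R_nwl + 1.5 R_nwt = 887.2 kN.
R_n = max = 887.2 kN [governs: (ii)]; R_n/Ω = 443.6 kN.

R_n/Ω ≈ 444 kN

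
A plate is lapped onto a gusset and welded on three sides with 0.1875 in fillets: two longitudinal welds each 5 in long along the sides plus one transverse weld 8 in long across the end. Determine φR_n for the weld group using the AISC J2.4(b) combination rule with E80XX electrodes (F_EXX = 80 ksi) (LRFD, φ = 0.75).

φR_n ≈ 97.8 kips

t_e = 0.707 × 0.1875 = 0.1326 in.
R_nwl = 0.6 × 80 × 0.1326 × 10 = 63.63 kips (longitudinal, 2 welds).
R_nwt = 0.6 × 80 × 0.1326 × 8 = 50.9 kips (transverse, base value).
(i) R_nwl + R_nwt = 114.5 kips; (ii) 0.85 R_nwl + 1.5 R_nwt = 130.4 kips.
R_n = max = 130.4 kips [governs: (ii)]; φR_n = 97.83 kips.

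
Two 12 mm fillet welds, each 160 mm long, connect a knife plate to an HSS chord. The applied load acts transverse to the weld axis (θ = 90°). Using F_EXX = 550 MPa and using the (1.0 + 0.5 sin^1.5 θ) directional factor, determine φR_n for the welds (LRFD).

t_e = 0.707 × 12 = 8.484 mm; A_we = 8.484 × 320 = 2715 mm².
Directional factor: 1.0 + 0.5 sin^1.5(90°) = 1.5.
F_nw = 0.6 × 550 × 1.5 = 495 MPa.
φR_n = 0.75 × 495 × 2715 × 10⁻³ = 1008 kN.

φR_n ≈ 1010 kN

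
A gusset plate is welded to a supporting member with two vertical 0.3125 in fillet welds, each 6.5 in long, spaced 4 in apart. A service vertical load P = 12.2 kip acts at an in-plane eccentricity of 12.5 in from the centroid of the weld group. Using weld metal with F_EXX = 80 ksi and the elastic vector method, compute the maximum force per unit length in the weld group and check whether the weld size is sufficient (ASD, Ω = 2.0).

f_max ≈ 6.49 kip/in; NOT adequate

Total weld length L_w = 13 in. Treat welds as unit-width lines.
Polar moment about centroid: J = 2[d³/12 + d(b/2)²] = 2[6.5³/12 + 6.5×2²] = 97.77 in³.
Direct shear f_v = P/L_w = 12.2 / 13 = 0.9385 kip/in (vertical).
Torsion M = P·e = 12.2 × 12.5 = 152.5 kip·in.
Critical point at (x, y) = (2, 3.25) from centroid. f_tx = M·y/J = 5.069 kip/in; f_ty = M·x/J = 3.12 kip/in.
Resultant f_max = √[f_tx² + (f_v + f_ty)²] = √[5.069² + (0.9385 + 3.12)²] = 6.493 kip/in.
Capacity per unit length: r_n/Ω = (1/2.0) × 0.6 × 80 × (0.707 × 0.3125) = 5.302 kip/in.
6.493 > 5.302 → NOT adequate.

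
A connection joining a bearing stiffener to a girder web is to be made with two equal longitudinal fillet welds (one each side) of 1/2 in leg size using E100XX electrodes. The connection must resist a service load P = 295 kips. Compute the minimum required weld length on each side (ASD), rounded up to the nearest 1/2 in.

E100XX → F_EXX = 100 ksi.
Throat t_e = 0.707 × 0.5 = 0.3535 in.
r_n/Ω = (0.6 × 100 × 0.3535) / 2.0 = 10.6 kip/in.
L_req = P / (r_n/Ω) = 295 / 10.6 = 27.82 in total.
Per side: 27.82 / 2 = 13.91 in.
Round up → use L = 14 in on each side.

L = 14 in on each side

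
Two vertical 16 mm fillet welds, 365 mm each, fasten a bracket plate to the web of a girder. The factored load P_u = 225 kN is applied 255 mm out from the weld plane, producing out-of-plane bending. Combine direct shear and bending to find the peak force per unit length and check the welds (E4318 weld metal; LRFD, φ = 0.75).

E43XX → F_EXX = 430 MPa.
L_w = 2 × 365 = 730 mm; section modulus (unit throat) S = 2 × L²/6 = 44410 mm².
Direct shear f_v = P/L_w = 225×10³/730 = 308.2 N/mm.
Moment M = P × e = 225×10³ × 255 = 57375000 N·mm; bending f_b = M/S = 1292 N/mm.
f_max = √(f_v² + f_b²) = √(308.2² + 1292²) = 1328 N/mm.
φr_n = 0.75 × 0.6 × 430 × (0.707 × 16) = 2189 N/mm → adequate.

f_max ≈ 1330 N/mm; adequate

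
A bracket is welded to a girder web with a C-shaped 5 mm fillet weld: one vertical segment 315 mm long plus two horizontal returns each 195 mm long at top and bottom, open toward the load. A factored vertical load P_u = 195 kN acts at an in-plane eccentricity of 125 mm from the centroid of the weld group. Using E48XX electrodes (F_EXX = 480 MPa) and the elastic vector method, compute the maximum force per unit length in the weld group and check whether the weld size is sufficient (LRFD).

Total weld length L_w = 705 mm. Treat welds as unit-width lines.
Centroid: x̄ = 2×195×97.5 / 705 = 53.94 mm from the vertical weld.
Polar moment about centroid: J = I_x + I_y = [315³/12 + 2×195×157.5²] + [315×53.94² + 2(195³/12 + 195×43.56²)] = 15170000 mm³.
Direct shear f_v = P/L_w = 195×10³ / 705 = 276.6 N/mm (vertical).
Torsion M = P·e = 195×10³ × 125 = 24375000 N·mm.
Critical point at (x, y) = (141.1, 157.5) from centroid. f_tx = M·y/J = 253 N/mm; f_ty = M·x/J = 226.6 N/mm.
Resultant f_max = √[f_tx² + (f_v + f_ty)²] = √[253² + (276.6 + 226.6)²] = 563.3 N/mm.
Capacity per unit length: φr_n = 0.75 × 0.6 × 480 × (0.707 × 5) = 763.6 N/mm.
563.3 ≤ 763.6 → adequate.

f_max ≈ 563 N/mm; adequate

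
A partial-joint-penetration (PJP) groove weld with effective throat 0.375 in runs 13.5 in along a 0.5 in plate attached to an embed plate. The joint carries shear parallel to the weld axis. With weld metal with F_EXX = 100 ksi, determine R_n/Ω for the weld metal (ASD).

R_n/Ω ≈ 152 kips

Effective throat (given) t_e = 0.375 in.
A_we = 0.375 × 13.5 = 5.062 in².
F_nw = 0.6 F_EXX = 60 ksi.
R_n/Ω = (60 × 5.062) / 2.0 = 151.9 kips.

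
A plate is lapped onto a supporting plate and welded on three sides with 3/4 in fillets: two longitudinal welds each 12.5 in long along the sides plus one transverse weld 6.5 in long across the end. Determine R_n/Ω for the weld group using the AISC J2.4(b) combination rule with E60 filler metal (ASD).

E60XX → F_EXX = 60 ksi.
t_e = 0.707 × 0.75 = 0.5302 in.
R_nwl = 0.6 × 60 × 0.5302 × 25 = 477.2 kip (longitudinal, 2 welds).
R_nwt = 0.6 × 60 × 0.5302 × 6.5 = 124.1 kip (transverse, base value).
(i) R_nwl + R_nwt = 601.3 kip; (ii) 0.85 R_nwl + 1.5 R_nwt = 591.8 kip.
R_n = max = 601.3 kip [governs: (i)]; R_n/Ω = 300.7 kip.

R_n/Ω ≈ 301 kip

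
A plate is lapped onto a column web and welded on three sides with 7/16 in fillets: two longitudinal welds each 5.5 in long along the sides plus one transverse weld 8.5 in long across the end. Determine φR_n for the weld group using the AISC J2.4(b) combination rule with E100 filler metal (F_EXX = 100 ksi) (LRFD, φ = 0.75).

t_e = 0.707 × 0.4375 = 0.3093 in.
R_nwl = 0.6 × 100 × 0.3093 × 11 = 204.1 kip (longitudinal, 2 welds).
R_nwt = 0.6 × 100 × 0.3093 × 8.5 = 157.7 kip (transverse, base value).
(i) R_nwl + R_nwt = 361.9 kip; (ii) 0.85 R_nwl + 1.5 R_nwt = 410.1 kip.
R_n = max = 410.1 kip [governs: (ii)]; φR_n = 307.6 kip.

φR_n ≈ 308 kip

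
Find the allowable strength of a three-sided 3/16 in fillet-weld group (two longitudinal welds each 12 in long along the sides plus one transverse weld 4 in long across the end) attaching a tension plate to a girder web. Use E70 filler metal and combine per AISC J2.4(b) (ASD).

E70XX → F_EXX = 70 ksi.
t_e = 0.707 × 0.1875 = 0.1326 in.
R_nwl = 0.6 × 70 × 0.1326 × 24 = 133.6 kips (longitudinal, 2 welds).
R_nwt = 0.6 × 70 × 0.1326 × 4 = 22.27 kips (transverse, base value).
(i) R_nwl + R_nwt = 155.9 kips; (ii) 0.85 R_nwl + 1.5 R_nwt = 147 kips.
R_n = max = 155.9 kips [governs: (i)]; R_n/Ω = 77.95 kips.

R_n/Ω ≈ 77.9 kips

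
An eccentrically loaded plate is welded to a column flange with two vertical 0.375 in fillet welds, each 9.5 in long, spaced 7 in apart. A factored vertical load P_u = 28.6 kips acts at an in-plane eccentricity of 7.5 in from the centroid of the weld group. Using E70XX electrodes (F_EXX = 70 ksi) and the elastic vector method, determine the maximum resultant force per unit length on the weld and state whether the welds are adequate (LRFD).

Total weld length L_w = 19 in. Treat welds as unit-width lines.
Polar moment about centroid: J = 2[d³/12 + d(b/2)²] = 2[9.5³/12 + 9.5×3.5²] = 375.6 in³.
Direct shear f_v = P/L_w = 28.6 / 19 = 1.505 kip/in (vertical).
Torsion M = P·e = 28.6 × 7.5 = 214.5 kip·in.
Critical point at (x, y) = (3.5, 4.75) from centroid. f_tx = M·y/J = 2.712 kip/in; f_ty = M·x/J = 1.999 kip/in.
Resultant f_max = √[f_tx² + (f_v + f_ty)²] = √[2.712² + (1.505 + 1.999)²] = 4.431 kip/in.
Capacity per unit length: φr_n = 0.75 × 0.6 × 70 × (0.707 × 0.375) = 8.351 kip/in.
4.431 ≤ 8.351 → adequate.

f_max ≈ 4.43 kip/in; adequate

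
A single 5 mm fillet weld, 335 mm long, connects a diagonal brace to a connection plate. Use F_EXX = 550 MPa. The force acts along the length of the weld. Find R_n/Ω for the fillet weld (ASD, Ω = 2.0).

Effective throat t_e = 0.707 × 5 = 3.535 mm.
Total length L = 335 mm; A_we = 3.535 × 335 = 1184 mm².
F_nw = 0.6 F_EXX = 0.6 × 550 = 330 MPa.
R_n = 330 × 1184 × 10⁻³ = 390.8 kN; R_n/Ω = 390.8/2.0 = 195.4 kN.

R_n/Ω ≈ 195 kN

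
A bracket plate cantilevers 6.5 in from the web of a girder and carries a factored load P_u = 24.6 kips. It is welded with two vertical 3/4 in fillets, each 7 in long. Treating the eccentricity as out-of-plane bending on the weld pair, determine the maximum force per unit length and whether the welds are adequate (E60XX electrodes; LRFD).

f_max ≈ 9.95 kip/in; adequate

E60XX → F_EXX = 60 ksi.
L_w = 2 × 7 = 14 in; section modulus (unit throat) S = 2 × L²/6 = 16.33 in².
Direct shear f_v = P/L_w = 24.6/14 = 1.757 kip/in.
Moment M = P × e = 24.6 × 6.5 = 159.9 kip·in; bending f_b = M/S = 9.79 kip/in.
f_max = √(f_v² + f_b²) = √(1.757² + 9.79²) = 9.946 kip/in.
φr_n = 0.75 × 0.6 × 60 × (0.707 × 0.75) = 14.32 kip/in → adequate.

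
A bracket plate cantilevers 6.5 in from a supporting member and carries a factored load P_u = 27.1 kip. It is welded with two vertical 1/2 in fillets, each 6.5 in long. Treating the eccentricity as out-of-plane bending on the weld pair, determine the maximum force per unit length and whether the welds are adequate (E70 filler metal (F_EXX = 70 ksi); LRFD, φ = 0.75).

f_max ≈ 12.7 kip/in; NOT adequate

L_w = 2 × 6.5 = 13 in; section modulus (unit throat) S = 2 × L²/6 = 14.08 in².
Direct shear f_v = P/L_w = 27.1/13 = 2.085 kip/in.
Moment M = P × e = 27.1 × 6.5 = 176.15 kip·in; bending f_b = M/S = 12.51 kip/in.
f_max = √(f_v² + f_b²) = √(2.085² + 12.51²) = 12.68 kip/in.
φr_n = 0.75 × 0.6 × 70 × (0.707 × 0.5) = 11.14 kip/in → NOT adequate.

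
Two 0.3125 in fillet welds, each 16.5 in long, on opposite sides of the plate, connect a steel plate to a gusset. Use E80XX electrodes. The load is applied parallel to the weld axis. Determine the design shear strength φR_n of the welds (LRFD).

φR_n ≈ 262 kip

E80XX → F_EXX = 80 ksi.
Effective throat t_e = 0.707 × 0.3125 = 0.2209 in.
Total length L = 33 in; A_we = 0.2209 × 33 = 7.291 in².
F_nw = 0.6 F_EXX = 0.6 × 80 = 48 ksi.
φR_n = 0.75 × 48 × 7.291 = 262.5 kip.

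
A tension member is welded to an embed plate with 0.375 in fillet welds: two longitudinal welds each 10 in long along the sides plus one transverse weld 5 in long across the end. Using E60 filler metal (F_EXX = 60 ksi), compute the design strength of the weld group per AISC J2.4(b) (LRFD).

t_e = 0.707 × 0.375 = 0.2651 in.
R_nwl = 0.6 × 60 × 0.2651 × 20 = 190.9 kip (longitudinal, 2 welds).
R_nwt = 0.6 × 60 × 0.2651 × 5 = 47.72 kip (transverse, base value).
(i) R_nwl + R_nwt = 238.6 kip; (ii) 0.85 R_nwl + 1.5 R_nwt = 233.8 kip.
R_n = max = 238.6 kip [governs: (i)]; φR_n = 179 kip.

φR_n ≈ 179 kip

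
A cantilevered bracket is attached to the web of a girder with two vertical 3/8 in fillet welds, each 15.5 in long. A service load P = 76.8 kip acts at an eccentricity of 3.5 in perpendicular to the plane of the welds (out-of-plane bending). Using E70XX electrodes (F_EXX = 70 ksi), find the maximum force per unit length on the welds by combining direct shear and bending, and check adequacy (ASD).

f_max ≈ 4.17 kip/in; adequate

L_w = 2 × 15.5 = 31 in; section modulus (unit throat) S = 2 × L²/6 = 80.08 in².
Direct shear f_v = P/L_w = 76.8/31 = 2.477 kip/in.
Moment M = P × e = 76.8 × 3.5 = 268.8 kip·in; bending f_b = M/S = 3.357 kip/in.
f_max = √(f_v² + f_b²) = √(2.477² + 3.357²) = 4.172 kip/in.
r_n/Ω = (1/2.0) × 0.6 × 70 × (0.707 × 0.375) = 5.568 kip/in → adequate.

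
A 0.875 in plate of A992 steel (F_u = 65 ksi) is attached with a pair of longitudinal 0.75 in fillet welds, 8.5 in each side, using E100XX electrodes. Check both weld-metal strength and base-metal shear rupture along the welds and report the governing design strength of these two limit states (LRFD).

E100XX → F_EXX = 100 ksi.
t_e = 0.707 × 0.75 = 0.5302 in; L = 17 in.
Weld metal: φR_n = 0.75 × 0.6 × 100 × 0.5302 × 17 = 405.6 kip.
Base metal (shear rupture): φR_n = 0.75 × 0.6 × 65 × 0.875 × 17 = 435.1 kip.
Governing: weld metal.

φR_n ≈ 406 kip (weld metal governs)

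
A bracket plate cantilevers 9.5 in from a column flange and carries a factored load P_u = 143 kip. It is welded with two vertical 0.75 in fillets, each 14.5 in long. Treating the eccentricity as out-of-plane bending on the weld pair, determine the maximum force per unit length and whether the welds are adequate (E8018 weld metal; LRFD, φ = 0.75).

f_max ≈ 20 kip/in; NOT adequate

E80XX → F_EXX = 80 ksi.
L_w = 2 × 14.5 = 29 in; section modulus (unit throat) S = 2 × L²/6 = 70.08 in².
Direct shear f_v = P/L_w = 143/29 = 4.931 kip/in.
Moment M = P × e = 143 × 9.5 = 1358.5 kip·in; bending f_b = M/S = 19.38 kip/in.
f_max = √(f_v² + f_b²) = √(4.931² + 19.38²) = 20 kip/in.
φr_n = 0.75 × 0.6 × 80 × (0.707 × 0.75) = 19.09 kip/in → NOT adequate.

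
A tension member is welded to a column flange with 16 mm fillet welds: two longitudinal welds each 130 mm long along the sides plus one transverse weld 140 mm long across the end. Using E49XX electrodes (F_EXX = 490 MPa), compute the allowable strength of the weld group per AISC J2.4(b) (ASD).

t_e = 0.707 × 16 = 11.31 mm.
R_nwl = 0.6 × 490 × 11.31 × 260 × 10⁻³ = 864.7 kN (longitudinal, 2 welds).
R_nwt = 0.6 × 490 × 11.31 × 140 × 10⁻³ = 465.6 kN (transverse, base value).
(i) R_nwl + R_nwt = 1330 kN; (ii) 0.85 R_nwl + 1.5 R_nwt = 1433 kN.
R_n = max = 1433 kN [governs: (ii)]; R_n/Ω = 716.7 kN.

R_n/Ω ≈ 717 kN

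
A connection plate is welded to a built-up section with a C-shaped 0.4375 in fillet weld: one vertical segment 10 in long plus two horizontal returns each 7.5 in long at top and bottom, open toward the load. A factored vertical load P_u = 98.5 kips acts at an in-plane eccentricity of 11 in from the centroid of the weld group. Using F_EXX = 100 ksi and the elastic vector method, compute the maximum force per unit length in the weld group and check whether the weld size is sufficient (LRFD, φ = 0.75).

f_max ≈ 15.9 kip/in; NOT adequate

Total weld length L_w = 25 in. Treat welds as unit-width lines.
Centroid: x̄ = 2×7.5×3.75 / 25 = 2.25 in from the vertical weld.
Polar moment about centroid: J = I_x + I_y = [10³/12 + 2×7.5×5²] + [10×2.25² + 2(7.5³/12 + 7.5×1.5²)] = 613 in³.
Direct shear f_v = P/L_w = 98.5 / 25 = 3.94 kip/in (vertical).
Torsion M = P·e = 98.5 × 11 = 1083.5 kip·in.
Critical point at (x, y) = (5.25, 5) from centroid. f_tx = M·y/J = 8.837 kip/in; f_ty = M·x/J = 9.279 kip/in.
Resultant f_max = √[f_tx² + (f_v + f_ty)²] = √[8.837² + (3.94 + 9.279)²] = 15.9 kip/in.
Capacity per unit length: φr_n = 0.75 × 0.6 × 100 × (0.707 × 0.4375) = 13.92 kip/in.
15.9 > 13.92 → NOT adequate.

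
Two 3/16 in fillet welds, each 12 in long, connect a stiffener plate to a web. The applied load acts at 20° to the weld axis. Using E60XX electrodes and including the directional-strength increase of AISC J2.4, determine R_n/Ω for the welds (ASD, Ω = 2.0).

E60XX → F_EXX = 60 ksi.
t_e = 0.707 × 0.1875 = 0.1326 in; A_we = 0.1326 × 24 = 3.181 in².
Directional factor: 1.0 + 0.5 sin^1.5(20°) = 1.1.
F_nw = 0.6 × 60 × 1.1 = 39.6 ksi.
R_n/Ω = (39.6 × 3.181) / 2.0 = 62.99 kip.

R_n/Ω ≈ 63 kip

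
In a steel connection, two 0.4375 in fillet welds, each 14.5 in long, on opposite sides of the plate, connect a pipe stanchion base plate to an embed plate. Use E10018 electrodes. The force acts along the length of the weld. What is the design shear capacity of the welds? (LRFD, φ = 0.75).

φR_n ≈ 404 kips

E100XX → F_EXX = 100 ksi.
Effective throat t_e = 0.707 × 0.4375 = 0.3093 in.
Total length L = 29 in; A_we = 0.3093 × 29 = 8.97 in².
F_nw = 0.6 F_EXX = 0.6 × 100 = 60 ksi.
φR_n = 0.75 × 60 × 8.97 = 403.7 kips.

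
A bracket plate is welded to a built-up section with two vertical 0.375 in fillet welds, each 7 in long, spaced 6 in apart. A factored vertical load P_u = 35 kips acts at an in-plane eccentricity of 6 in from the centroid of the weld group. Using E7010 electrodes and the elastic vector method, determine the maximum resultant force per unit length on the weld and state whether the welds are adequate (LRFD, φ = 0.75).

E70XX → F_EXX = 70 ksi.
Total weld length L_w = 14 in. Treat welds as unit-width lines.
Polar moment about centroid: J = 2[d³/12 + d(b/2)²] = 2[7³/12 + 7×3²] = 183.2 in³.
Direct shear f_v = P/L_w = 35 / 14 = 2.5 kip/in (vertical).
Torsion M = P·e = 35 × 6 = 210 kip·in.
Critical point at (x, y) = (3, 3.5) from centroid. f_tx = M·y/J = 4.013 kip/in; f_ty = M·x/J = 3.439 kip/in.
Resultant f_max = √[f_tx² + (f_v + f_ty)²] = √[4.013² + (2.5 + 3.439)²] = 7.168 kip/in.
Capacity per unit length: φr_n = 0.75 × 0.6 × 70 × (0.707 × 0.375) = 8.351 kip/in.
7.168 ≤ 8.351 → adequate.

f_max ≈ 7.17 kip/in; adequate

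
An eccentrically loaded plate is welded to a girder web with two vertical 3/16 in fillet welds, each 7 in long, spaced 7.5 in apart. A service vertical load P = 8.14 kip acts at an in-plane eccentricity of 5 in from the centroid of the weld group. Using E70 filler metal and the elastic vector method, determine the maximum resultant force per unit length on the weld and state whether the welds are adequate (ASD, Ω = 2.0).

f_max ≈ 1.31 kip/in; adequate

E70XX → F_EXX = 70 ksi.
Total weld length L_w = 14 in. Treat welds as unit-width lines.
Polar moment about centroid: J = 2[d³/12 + d(b/2)²] = 2[7³/12 + 7×3.75²] = 254 in³.
Direct shear f_v = P/L_w = 8.14 / 14 = 0.5814 kip/in (vertical).
Torsion M = P·e = 8.14 × 5 = 40.7 kip·in.
Critical point at (x, y) = (3.75, 3.5) from centroid. f_tx = M·y/J = 0.5607 kip/in; f_ty = M·x/J = 0.6008 kip/in.
Resultant f_max = √[f_tx² + (f_v + f_ty)²] = √[0.5607² + (0.5814 + 0.6008)²] = 1.308 kip/in.
Capacity per unit length: r_n/Ω = (1/2.0) × 0.6 × 70 × (0.707 × 0.1875) = 2.784 kip/in.
1.308 ≤ 2.784 → adequate.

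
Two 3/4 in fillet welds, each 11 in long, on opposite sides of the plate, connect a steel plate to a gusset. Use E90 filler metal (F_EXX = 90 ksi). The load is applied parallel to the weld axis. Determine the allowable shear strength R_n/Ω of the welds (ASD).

R_n/Ω ≈ 315 kip

Effective throat t_e = 0.707 × 0.75 = 0.5302 in.
Total length L = 22 in; A_we = 0.5302 × 22 = 11.67 in².
F_nw = 0.6 F_EXX = 0.6 × 90 = 54 ksi.
R_n = 54 × 11.67 = 629.9 kip; R_n/Ω = 629.9/2.0 = 315 kip.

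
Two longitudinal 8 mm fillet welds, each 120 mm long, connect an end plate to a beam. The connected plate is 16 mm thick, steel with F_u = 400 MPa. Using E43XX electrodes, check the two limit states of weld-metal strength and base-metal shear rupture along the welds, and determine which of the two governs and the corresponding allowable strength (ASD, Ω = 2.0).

E43XX → F_EXX = 430 MPa.
t_e = 0.707 × 8 = 5.656 mm; L = 240 mm.
Weld metal: R_n/Ω = (1/2.0) × 0.6 × 430 × 5.656 × 240 × 10⁻³ = 175.1 kN.
Base metal (shear rupture): R_n/Ω = (1/2.0) × 0.6 × 400 × 16 × 240 × 10⁻³ = 460.8 kN.
Governing: weld metal.

R_n/Ω ≈ 175 kN (weld metal governs)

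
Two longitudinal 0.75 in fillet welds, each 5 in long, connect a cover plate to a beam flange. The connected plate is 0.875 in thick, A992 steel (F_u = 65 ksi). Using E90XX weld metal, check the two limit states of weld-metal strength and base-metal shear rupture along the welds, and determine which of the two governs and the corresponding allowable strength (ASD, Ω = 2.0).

E90XX → F_EXX = 90 ksi.
t_e = 0.707 × 0.75 = 0.5302 in; L = 10 in.
Weld metal: R_n/Ω = (1/2.0) × 0.6 × 90 × 0.5302 × 10 = 143.2 kip.
Base metal (shear rupture): R_n/Ω = (1/2.0) × 0.6 × 65 × 0.875 × 10 = 170.6 kip.
Governing: weld metal.

R_n/Ω ≈ 143 kip (weld metal governs)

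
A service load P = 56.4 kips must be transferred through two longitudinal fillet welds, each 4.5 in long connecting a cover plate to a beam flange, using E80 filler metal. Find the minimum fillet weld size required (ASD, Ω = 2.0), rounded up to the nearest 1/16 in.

E80XX → F_EXX = 80 ksi.
Total weld length L = 9 in.
Required throat t_e = P × Ω / (0.6 F_EXX × L) = 56.4 × 2.0 / (0.6 × 80 × 9) = 0.2611 in.
Required leg w = t_e / 0.707 = 0.3693 in → use 3/8 in.

w = 3/8 in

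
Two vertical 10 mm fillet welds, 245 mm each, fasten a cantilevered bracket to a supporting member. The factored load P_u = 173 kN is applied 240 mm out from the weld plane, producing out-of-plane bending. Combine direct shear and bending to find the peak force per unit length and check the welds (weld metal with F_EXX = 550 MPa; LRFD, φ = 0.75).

L_w = 2 × 245 = 490 mm; section modulus (unit throat) S = 2 × L²/6 = 20010 mm².
Direct shear f_v = P/L_w = 173×10³/490 = 353.1 N/mm.
Moment M = P × e = 173×10³ × 240 = 41520000 N·mm; bending f_b = M/S = 2075 N/mm.
f_max = √(f_v² + f_b²) = √(353.1² + 2075²) = 2105 N/mm.
φr_n = 0.75 × 0.6 × 550 × (0.707 × 10) = 1750 N/mm → NOT adequate.

f_max ≈ 2100 N/mm; NOT adequate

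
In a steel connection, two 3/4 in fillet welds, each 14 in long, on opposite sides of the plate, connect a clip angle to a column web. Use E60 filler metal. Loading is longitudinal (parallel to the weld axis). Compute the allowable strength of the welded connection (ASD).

E60XX → F_EXX = 60 ksi.
Effective throat t_e = 0.707 × 0.75 = 0.5302 in.
Total length L = 28 in; A_we = 0.5302 × 28 = 14.85 in².
F_nw = 0.6 F_EXX = 0.6 × 60 = 36 ksi.
R_n = 36 × 14.85 = 534.5 kips; R_n/Ω = 534.5/2.0 = 267.2 kips.

R_n/Ω ≈ 267 kips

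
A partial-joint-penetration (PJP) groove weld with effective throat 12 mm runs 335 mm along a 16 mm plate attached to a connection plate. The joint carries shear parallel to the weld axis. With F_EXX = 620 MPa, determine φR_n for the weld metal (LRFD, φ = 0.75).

φR_n ≈ 1120 kN

Effective throat (given) t_e = 12 mm.
A_we = 12 × 335 = 4020 mm².
F_nw = 0.6 F_EXX = 372 MPa.
φR_n = 0.75 × 372 × 4020 × 10⁻³ = 1122 kN.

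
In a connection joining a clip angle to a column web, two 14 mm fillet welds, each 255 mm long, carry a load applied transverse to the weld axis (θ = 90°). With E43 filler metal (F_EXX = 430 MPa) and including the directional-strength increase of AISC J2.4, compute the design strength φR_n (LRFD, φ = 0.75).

t_e = 0.707 × 14 = 9.898 mm; A_we = 9.898 × 510 = 5048 mm².
Directional factor: 1.0 + 0.5 sin^1.5(90°) = 1.5.
F_nw = 0.6 × 430 × 1.5 = 387 MPa.
φR_n = 0.75 × 387 × 5048 × 10⁻³ = 1465 kN.

φR_n ≈ 1470 kN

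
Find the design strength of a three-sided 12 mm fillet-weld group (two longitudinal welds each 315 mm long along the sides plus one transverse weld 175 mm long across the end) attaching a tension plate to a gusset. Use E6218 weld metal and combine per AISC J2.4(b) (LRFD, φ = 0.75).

φR_n ≈ 1910 kN

E62XX → F_EXX = 620 MPa.
t_e = 0.707 × 12 = 8.484 mm.
R_nwl = 0.6 × 620 × 8.484 × 630 × 10⁻³ = 1988 kN (longitudinal, 2 welds).
R_nwt = 0.6 × 620 × 8.484 × 175 × 10⁻³ = 552.3 kN (transverse, base value).
(i) R_nwl + R_nwt = 2541 kN; (ii) 0.85 R_nwl + 1.5 R_nwt = 2519 kN.
R_n = max = 2541 kN [governs: (i)]; φR_n = 1905 kN.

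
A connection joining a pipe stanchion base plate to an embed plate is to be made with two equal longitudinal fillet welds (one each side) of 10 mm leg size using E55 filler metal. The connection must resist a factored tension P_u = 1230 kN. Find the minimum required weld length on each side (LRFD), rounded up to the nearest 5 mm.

L = 355 mm on each side

E55XX → F_EXX = 550 MPa.
Throat t_e = 0.707 × 10 = 7.07 mm.
φr_n = 0.75 × 0.6 × 550 × 7.07 × 10⁻³ = 1.75 kN/mm.
L_req = P_u / φr_n = 1230 / 1.75 = 702.9 mm total.
Per side: 702.9 / 2 = 351.5 mm.
Round up → use L = 355 mm on each side.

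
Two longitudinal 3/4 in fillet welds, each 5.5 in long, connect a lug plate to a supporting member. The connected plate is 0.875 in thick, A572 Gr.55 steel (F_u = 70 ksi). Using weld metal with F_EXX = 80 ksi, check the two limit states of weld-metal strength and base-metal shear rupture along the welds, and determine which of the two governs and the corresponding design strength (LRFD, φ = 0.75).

φR_n ≈ 210 kip (weld metal governs)

t_e = 0.707 × 0.75 = 0.5302 in; L = 11 in.
Weld metal: φR_n = 0.75 × 0.6 × 80 × 0.5302 × 11 = 210 kip.
Base metal (shear rupture): φR_n = 0.75 × 0.6 × 70 × 0.875 × 11 = 303.2 kip.
Governing: weld metal.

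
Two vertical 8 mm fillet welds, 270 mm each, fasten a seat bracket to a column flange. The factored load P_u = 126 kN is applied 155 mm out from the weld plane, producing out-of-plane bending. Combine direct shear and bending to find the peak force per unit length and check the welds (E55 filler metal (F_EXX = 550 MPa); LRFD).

f_max ≈ 837 N/mm; adequate

L_w = 2 × 270 = 540 mm; section modulus (unit throat) S = 2 × L²/6 = 24300 mm².
Direct shear f_v = P/L_w = 126×10³/540 = 233.3 N/mm.
Moment M = P × e = 126×10³ × 155 = 19530000 N·mm; bending f_b = M/S = 803.7 N/mm.
f_max = √(f_v² + f_b²) = √(233.3² + 803.7²) = 836.9 N/mm.
φr_n = 0.75 × 0.6 × 550 × (0.707 × 8) = 1400 N/mm → adequate.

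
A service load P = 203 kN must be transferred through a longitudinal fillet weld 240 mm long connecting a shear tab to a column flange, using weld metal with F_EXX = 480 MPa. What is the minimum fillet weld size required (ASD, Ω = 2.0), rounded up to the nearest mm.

Total weld length L = 240 mm.
Required throat t_e = P × Ω / (0.6 F_EXX × L) = 203 × 2.0 / (0.6 × 480 × 240 × 10⁻³) = 5.874 mm.
Required leg w = t_e / 0.707 = 8.308 mm → use 9 mm.

w = 9 mm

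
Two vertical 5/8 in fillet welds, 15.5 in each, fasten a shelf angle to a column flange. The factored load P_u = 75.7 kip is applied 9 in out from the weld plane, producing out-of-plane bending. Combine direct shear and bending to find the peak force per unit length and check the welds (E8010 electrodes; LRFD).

f_max ≈ 8.85 kip/in; adequate

E80XX → F_EXX = 80 ksi.
L_w = 2 × 15.5 = 31 in; section modulus (unit throat) S = 2 × L²/6 = 80.08 in².
Direct shear f_v = P/L_w = 75.7/31 = 2.442 kip/in.
Moment M = P × e = 75.7 × 9 = 681.3 kip·in; bending f_b = M/S = 8.507 kip/in.
f_max = √(f_v² + f_b²) = √(2.442² + 8.507²) = 8.851 kip/in.
φr_n = 0.75 × 0.6 × 80 × (0.707 × 0.625) = 15.91 kip/in → adequate.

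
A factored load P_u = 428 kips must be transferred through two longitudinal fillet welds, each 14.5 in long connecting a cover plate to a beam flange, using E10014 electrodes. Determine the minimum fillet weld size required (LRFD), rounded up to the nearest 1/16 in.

E100XX → F_EXX = 100 ksi.
Total weld length L = 29 in.
Required throat t_e = P_u / (φ × 0.6 F_EXX × L) = 428 / (0.75 × 0.6 × 100 × 29) = 0.328 in.
Required leg w = t_e / 0.707 = 0.4639 in → use 1/2 in.

w = 1/2 in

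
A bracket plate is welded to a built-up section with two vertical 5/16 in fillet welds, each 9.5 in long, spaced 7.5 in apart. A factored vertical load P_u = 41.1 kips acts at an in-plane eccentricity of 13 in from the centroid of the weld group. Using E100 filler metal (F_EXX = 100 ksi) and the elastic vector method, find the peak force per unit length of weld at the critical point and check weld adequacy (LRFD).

Total weld length L_w = 19 in. Treat welds as unit-width lines.
Polar moment about centroid: J = 2[d³/12 + d(b/2)²] = 2[9.5³/12 + 9.5×3.75²] = 410.1 in³.
Direct shear f_v = P/L_w = 41.1 / 19 = 2.163 kip/in (vertical).
Torsion M = P·e = 41.1 × 13 = 534.3 kip·in.
Critical point at (x, y) = (3.75, 4.75) from centroid. f_tx = M·y/J = 6.189 kip/in; f_ty = M·x/J = 4.886 kip/in.
Resultant f_max = √[f_tx² + (f_v + f_ty)²] = √[6.189² + (2.163 + 4.886)²] = 9.38 kip/in.
Capacity per unit length: φr_n = 0.75 × 0.6 × 100 × (0.707 × 0.3125) = 9.942 kip/in.
9.38 ≤ 9.942 → adequate.

f_max ≈ 9.38 kip/in; adequate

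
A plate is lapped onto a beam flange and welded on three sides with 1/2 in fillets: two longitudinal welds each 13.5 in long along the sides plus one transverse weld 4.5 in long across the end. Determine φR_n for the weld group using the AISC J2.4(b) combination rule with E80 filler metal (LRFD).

φR_n ≈ 401 kips

E80XX → F_EXX = 80 ksi.
t_e = 0.707 × 0.5 = 0.3535 in.
R_nwl = 0.6 × 80 × 0.3535 × 27 = 458.1 kips (longitudinal, 2 welds).
R_nwt = 0.6 × 80 × 0.3535 × 4.5 = 76.36 kips (transverse, base value).
(i) R_nwl + R_nwt = 534.5 kips; (ii) 0.85 R_nwl + 1.5 R_nwt = 503.9 kips.
R_n = max = 534.5 kips [governs: (i)]; φR_n = 400.9 kips.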